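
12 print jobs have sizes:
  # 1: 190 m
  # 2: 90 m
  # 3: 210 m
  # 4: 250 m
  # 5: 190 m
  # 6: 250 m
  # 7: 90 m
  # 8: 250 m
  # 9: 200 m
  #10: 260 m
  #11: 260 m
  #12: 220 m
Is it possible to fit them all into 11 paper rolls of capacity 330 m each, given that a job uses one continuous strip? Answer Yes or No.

A valid assignment using 10 paper rolls:
  roll 1: 260 = 260
  roll 2: 260 = 260
  roll 3: 250 = 250
  roll 4: 250 = 250
  roll 5: 250 = 250
  roll 6: 220 + 90 = 310
  roll 7: 210 + 90 = 300
  roll 8: 200 = 200
  roll 9: 190 = 190
  roll 10: 190 = 190
That uses only 10 ≤ 11, so 11 paper rolls are enough.

Yes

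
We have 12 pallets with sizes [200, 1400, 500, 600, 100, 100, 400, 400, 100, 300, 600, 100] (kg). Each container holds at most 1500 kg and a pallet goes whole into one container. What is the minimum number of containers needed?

4

Total = 1400 + 600 + 600 + 500 + 400 + 400 + 300 + 200 + 100 + 100 + 100 + 100 = 4800 kg.
Lower bound: ⌈4800/1500⌉ = 4 containers.
A packing using 4 containers:
  container 1: 1400 + 100 = 1500
  container 2: 600 + 600 + 300 = 1500
  container 3: 500 + 400 + 400 + 200 = 1500
  container 4: 100 + 100 + 100 = 300
This matches the lower bound, so 4 is optimal.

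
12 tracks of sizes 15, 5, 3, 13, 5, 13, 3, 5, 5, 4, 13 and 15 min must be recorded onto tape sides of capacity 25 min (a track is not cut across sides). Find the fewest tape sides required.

Total = 15 + 15 + 13 + 13 + 13 + 5 + 5 + 5 + 5 + 4 + 3 + 3 = 99 min.
Lower bound: ⌈99/25⌉ = 4 tape sides.
Also, 5 tracks each exceed 25/2 min, and no two of those can share a side, so at least 5 tape sides are needed.
A packing using 5 tape sides:
  side 1: 15 + 5 + 5 = 25
  side 2: 15 + 5 + 5 = 25
  side 3: 13 + 4 + 3 + 3 = 23
  side 4: 13 = 13
  side 5: 13 = 13
This matches the lower bound, so 5 is optimal.

5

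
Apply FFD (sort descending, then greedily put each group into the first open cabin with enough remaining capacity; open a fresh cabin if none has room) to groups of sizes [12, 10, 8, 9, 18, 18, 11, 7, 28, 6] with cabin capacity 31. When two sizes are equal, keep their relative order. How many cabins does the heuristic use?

5

Sorted descending: 28, 18, 18, 12, 11, 10, 9, 8, 7, 6.
  28 → cabin 1 (new)  [load 28/31]
  18 → cabin 2 (new)  [load 18/31]
  18 → cabin 3 (new)  [load 18/31]
  12 → cabin 2  [load 30/31]
  11 → cabin 3  [load 29/31]
  10 → cabin 4 (new)  [load 10/31]
  9 → cabin 4  [load 19/31]
  8 → cabin 4  [load 27/31]
  7 → cabin 5 (new)  [load 7/31]
  6 → cabin 5  [load 13/31]
5 cabins opened.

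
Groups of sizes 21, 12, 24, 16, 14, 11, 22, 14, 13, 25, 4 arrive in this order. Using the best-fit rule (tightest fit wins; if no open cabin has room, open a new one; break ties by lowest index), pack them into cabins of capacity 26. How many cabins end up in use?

  21 → cabin 1 (new)  [load 21/26]
  12 → cabin 2 (new)  [load 12/26]
  24 → cabin 3 (new)  [load 24/26]
  16 → cabin 4 (new)  [load 16/26]
  14 → cabin 2  [load 26/26]
  11 → cabin 5 (new)  [load 11/26]
  22 → cabin 6 (new)  [load 22/26]
  14 → cabin 5  [load 25/26]
  13 → cabin 7 (new)  [load 13/26]
  25 → cabin 8 (new)  [load 25/26]
  4 → cabin 6  [load 26/26]
8 cabins opened.

8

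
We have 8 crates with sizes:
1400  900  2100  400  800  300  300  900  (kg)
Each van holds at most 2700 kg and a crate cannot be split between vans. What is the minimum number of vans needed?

Total = 2100 + 1400 + 900 + 900 + 800 + 400 + 300 + 300 = 7100 kg.
Lower bound: ⌈7100/2700⌉ = 3 vans.
A packing using 3 vans:
  van 1: 2100 + 400 = 2500
  van 2: 1400 + 900 + 300 = 2600
  van 3: 900 + 800 + 300 = 2000
This matches the lower bound, so 3 is optimal.

3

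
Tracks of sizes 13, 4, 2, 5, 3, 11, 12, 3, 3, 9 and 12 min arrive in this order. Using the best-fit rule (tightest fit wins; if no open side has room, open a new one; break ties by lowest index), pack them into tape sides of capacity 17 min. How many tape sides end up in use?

6

  13 → side 1 (new)  [load 13/17]
  4 → side 1  [load 17/17]
  2 → side 2 (new)  [load 2/17]
  5 → side 2  [load 7/17]
  3 → side 2  [load 10/17]
  11 → side 3 (new)  [load 11/17]
  12 → side 4 (new)  [load 12/17]
  3 → side 4  [load 15/17]
  3 → side 3  [load 14/17]
  9 → side 5 (new)  [load 9/17]
  12 → side 6 (new)  [load 12/17]
6 tape sides opened.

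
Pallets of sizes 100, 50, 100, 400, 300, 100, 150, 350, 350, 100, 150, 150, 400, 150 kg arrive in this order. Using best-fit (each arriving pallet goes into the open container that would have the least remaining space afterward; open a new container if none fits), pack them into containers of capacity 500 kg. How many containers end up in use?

  100 → container 1 (new)  [load 100/500]
  50 → container 1  [load 150/500]
  100 → container 1  [load 250/500]
  400 → container 2 (new)  [load 400/500]
  300 → container 3 (new)  [load 300/500]
  100 → container 2  [load 500/500]
  150 → container 3  [load 450/500]
  350 → container 4 (new)  [load 350/500]
  350 → container 5 (new)  [load 350/500]
  100 → container 4  [load 450/500]
  150 → container 5  [load 500/500]
  150 → container 1  [load 400/500]
  400 → container 6 (new)  [load 400/500]
  150 → container 7 (new)  [load 150/500]
7 containers opened.

7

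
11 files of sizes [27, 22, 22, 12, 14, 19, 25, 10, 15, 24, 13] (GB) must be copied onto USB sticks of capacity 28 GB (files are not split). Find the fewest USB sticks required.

9

Total = 27 + 25 + 24 + 22 + 22 + 19 + 15 + 14 + 13 + 12 + 10 = 203 GB.
Lower bound: ⌈203/28⌉ = 8 USB sticks.
A packing using 9 USB sticks:
  USB stick 1: 27 = 27
  USB stick 2: 25 = 25
  USB stick 3: 24 = 24
  USB stick 4: 22 = 22
  USB stick 5: 22 = 22
  USB stick 6: 19 = 19
  USB stick 7: 15 + 13 = 28
  USB stick 8: 14 + 12 = 26
  USB stick 9: 10 = 10
No arrangement into 8 USB sticks stays within capacity, so 9 is optimal.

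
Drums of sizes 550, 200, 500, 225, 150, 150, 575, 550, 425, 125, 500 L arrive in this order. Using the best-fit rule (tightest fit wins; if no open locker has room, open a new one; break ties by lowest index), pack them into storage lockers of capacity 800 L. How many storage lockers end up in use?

6

  550 → locker 1 (new)  [load 550/800]
  200 → locker 1  [load 750/800]
  500 → locker 2 (new)  [load 500/800]
  225 → locker 2  [load 725/800]
  150 → locker 3 (new)  [load 150/800]
  150 → locker 3  [load 300/800]
  575 → locker 4 (new)  [load 575/800]
  550 → locker 5 (new)  [load 550/800]
  425 → locker 3  [load 725/800]
  125 → locker 4  [load 700/800]
  500 → locker 6 (new)  [load 500/800]
6 storage lockers opened.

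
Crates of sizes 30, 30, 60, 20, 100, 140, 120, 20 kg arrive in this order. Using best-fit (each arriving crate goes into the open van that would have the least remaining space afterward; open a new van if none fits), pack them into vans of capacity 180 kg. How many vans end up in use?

4

  30 → van 1 (new)  [load 30/180]
  30 → van 1  [load 60/180]
  60 → van 1  [load 120/180]
  20 → van 1  [load 140/180]
  100 → van 2 (new)  [load 100/180]
  140 → van 3 (new)  [load 140/180]
  120 → van 4 (new)  [load 120/180]
  20 → van 1  [load 160/180]
4 vans opened.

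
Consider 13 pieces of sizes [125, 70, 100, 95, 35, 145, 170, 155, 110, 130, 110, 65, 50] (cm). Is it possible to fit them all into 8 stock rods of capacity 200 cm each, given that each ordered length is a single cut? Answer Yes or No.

A valid assignment using 8 stock rods:
  stock rod 1: 170 = 170
  stock rod 2: 155 + 35 = 190
  stock rod 3: 145 + 50 = 195
  stock rod 4: 130 + 70 = 200
  stock rod 5: 125 + 65 = 190
  stock rod 6: 110 = 110
  stock rod 7: 110 = 110
  stock rod 8: 100 + 95 = 195
Every load is within 200 cm, so 8 stock rods suffice.

Yes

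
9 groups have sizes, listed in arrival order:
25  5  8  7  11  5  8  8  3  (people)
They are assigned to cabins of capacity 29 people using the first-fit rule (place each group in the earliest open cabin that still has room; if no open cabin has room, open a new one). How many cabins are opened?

  25 → cabin 1 (new)  [load 25/29]
  5 → cabin 2 (new)  [load 5/29]
  8 → cabin 2  [load 13/29]
  7 → cabin 2  [load 20/29]
  11 → cabin 3 (new)  [load 11/29]
  5 → cabin 2  [load 25/29]
  8 → cabin 3  [load 19/29]
  8 → cabin 3  [load 27/29]
  3 → cabin 1  [load 28/29]
3 cabins opened.

3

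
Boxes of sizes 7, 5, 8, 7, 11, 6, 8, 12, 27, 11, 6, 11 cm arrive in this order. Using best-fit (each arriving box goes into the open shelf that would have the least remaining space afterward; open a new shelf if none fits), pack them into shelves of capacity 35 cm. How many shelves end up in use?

4

  7 → shelf 1 (new)  [load 7/35]
  5 → shelf 1  [load 12/35]
  8 → shelf 1  [load 20/35]
  7 → shelf 1  [load 27/35]
  11 → shelf 2 (new)  [load 11/35]
  6 → shelf 1  [load 33/35]
  8 → shelf 2  [load 19/35]
  12 → shelf 2  [load 31/35]
  27 → shelf 3 (new)  [load 27/35]
  11 → shelf 4 (new)  [load 11/35]
  6 → shelf 3  [load 33/35]
  11 → shelf 4  [load 22/35]
4 shelves opened.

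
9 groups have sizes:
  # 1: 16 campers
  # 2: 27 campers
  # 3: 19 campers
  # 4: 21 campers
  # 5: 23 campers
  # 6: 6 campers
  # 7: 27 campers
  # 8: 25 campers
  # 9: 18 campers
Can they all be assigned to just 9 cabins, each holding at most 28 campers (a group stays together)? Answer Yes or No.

Yes

A valid assignment using 8 cabins:
  cabin 1: 27 = 27
  cabin 2: 27 = 27
  cabin 3: 25 = 25
  cabin 4: 23 = 23
  cabin 5: 21 + 6 = 27
  cabin 6: 19 = 19
  cabin 7: 18 = 18
  cabin 8: 16 = 16
That uses only 8 ≤ 9, so 9 cabins are enough.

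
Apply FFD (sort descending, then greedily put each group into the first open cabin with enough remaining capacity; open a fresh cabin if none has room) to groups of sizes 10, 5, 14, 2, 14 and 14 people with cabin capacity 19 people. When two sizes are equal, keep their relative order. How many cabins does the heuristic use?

4

Sorted descending: 14, 14, 14, 10, 5, 2.
  14 → cabin 1 (new)  [load 14/19]
  14 → cabin 2 (new)  [load 14/19]
  14 → cabin 3 (new)  [load 14/19]
  10 → cabin 4 (new)  [load 10/19]
  5 → cabin 1  [load 19/19]
  2 → cabin 2  [load 16/19]
4 cabins opened.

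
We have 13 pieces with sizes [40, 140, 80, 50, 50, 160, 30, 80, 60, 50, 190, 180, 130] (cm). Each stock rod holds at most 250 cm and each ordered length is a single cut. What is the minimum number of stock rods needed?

Total = 190 + 180 + 160 + 140 + 130 + 80 + 80 + 60 + 50 + 50 + 50 + 40 + 30 = 1240 cm.
Lower bound: ⌈1240/250⌉ = 5 stock rods.
A packing using 6 stock rods:
  stock rod 1: 190 + 60 = 250
  stock rod 2: 180 + 50 = 230
  stock rod 3: 160 + 80 = 240
  stock rod 4: 140 + 80 + 30 = 250
  stock rod 5: 130 + 50 + 50 = 230
  stock rod 6: 40 = 40
No arrangement into 5 stock rods stays within capacity, so 6 is optimal.

6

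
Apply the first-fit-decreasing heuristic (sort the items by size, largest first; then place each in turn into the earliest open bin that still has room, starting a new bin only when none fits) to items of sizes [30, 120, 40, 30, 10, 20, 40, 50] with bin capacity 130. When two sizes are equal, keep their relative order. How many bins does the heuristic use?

Sorted descending: 120, 50, 40, 40, 30, 30, 20, 10.
  120 → bin 1 (new)  [load 120/130]
  50 → bin 2 (new)  [load 50/130]
  40 → bin 2  [load 90/130]
  40 → bin 2  [load 130/130]
  30 → bin 3 (new)  [load 30/130]
  30 → bin 3  [load 60/130]
  20 → bin 3  [load 80/130]
  10 → bin 1  [load 130/130]
3 bins opened.

3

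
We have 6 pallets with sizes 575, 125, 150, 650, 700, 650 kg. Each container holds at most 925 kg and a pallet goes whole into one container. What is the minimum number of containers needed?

4

Total = 700 + 650 + 650 + 575 + 150 + 125 = 2850 kg.
Lower bound: ⌈2850/925⌉ = 4 containers.
A packing using 4 containers:
  container 1: 700 + 150 = 850
  container 2: 650 + 125 = 775
  container 3: 650 = 650
  container 4: 575 = 575
This matches the lower bound, so 4 is optimal.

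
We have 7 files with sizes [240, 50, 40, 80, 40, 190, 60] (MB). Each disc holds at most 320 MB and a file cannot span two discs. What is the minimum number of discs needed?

3

Total = 240 + 190 + 80 + 60 + 50 + 40 + 40 = 700 MB.
Lower bound: ⌈700/320⌉ = 3 discs.
A packing using 3 discs:
  disc 1: 240 + 80 = 320
  disc 2: 190 + 60 + 50 = 300
  disc 3: 40 + 40 = 80
This matches the lower bound, so 3 is optimal.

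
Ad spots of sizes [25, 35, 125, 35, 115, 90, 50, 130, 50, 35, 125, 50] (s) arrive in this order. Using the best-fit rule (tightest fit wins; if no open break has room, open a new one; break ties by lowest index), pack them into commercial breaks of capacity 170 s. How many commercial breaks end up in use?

6

  25 → break 1 (new)  [load 25/170]
  35 → break 1  [load 60/170]
  125 → break 2 (new)  [load 125/170]
  35 → break 2  [load 160/170]
  115 → break 3 (new)  [load 115/170]
  90 → break 1  [load 150/170]
  50 → break 3  [load 165/170]
  130 → break 4 (new)  [load 130/170]
  50 → break 5 (new)  [load 50/170]
  35 → break 4  [load 165/170]
  125 → break 6 (new)  [load 125/170]
  50 → break 5  [load 100/170]
6 commercial breaks opened.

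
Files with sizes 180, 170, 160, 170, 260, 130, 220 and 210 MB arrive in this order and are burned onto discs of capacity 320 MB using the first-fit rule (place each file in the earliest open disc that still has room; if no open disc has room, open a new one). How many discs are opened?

  180 → disc 1 (new)  [load 180/320]
  170 → disc 2 (new)  [load 170/320]
  160 → disc 3 (new)  [load 160/320]
  170 → disc 4 (new)  [load 170/320]
  260 → disc 5 (new)  [load 260/320]
  130 → disc 1  [load 310/320]
  220 → disc 6 (new)  [load 220/320]
  210 → disc 7 (new)  [load 210/320]
7 discs opened.

7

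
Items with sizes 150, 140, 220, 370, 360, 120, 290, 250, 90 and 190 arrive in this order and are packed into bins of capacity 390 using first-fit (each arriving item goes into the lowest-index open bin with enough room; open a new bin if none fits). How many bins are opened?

7

  150 → bin 1 (new)  [load 150/390]
  140 → bin 1  [load 290/390]
  220 → bin 2 (new)  [load 220/390]
  370 → bin 3 (new)  [load 370/390]
  360 → bin 4 (new)  [load 360/390]
  120 → bin 2  [load 340/390]
  290 → bin 5 (new)  [load 290/390]
  250 → bin 6 (new)  [load 250/390]
  90 → bin 1  [load 380/390]
  190 → bin 7 (new)  [load 190/390]
7 bins opened.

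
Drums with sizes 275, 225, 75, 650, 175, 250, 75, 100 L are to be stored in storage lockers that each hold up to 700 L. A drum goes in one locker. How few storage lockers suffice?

Total = 650 + 275 + 250 + 225 + 175 + 100 + 75 + 75 = 1825 L.
Lower bound: ⌈1825/700⌉ = 3 storage lockers.
A packing using 3 storage lockers:
  locker 1: 650 = 650
  locker 2: 275 + 250 + 175 = 700
  locker 3: 225 + 100 + 75 + 75 = 475
This matches the lower bound, so 3 is optimal.

3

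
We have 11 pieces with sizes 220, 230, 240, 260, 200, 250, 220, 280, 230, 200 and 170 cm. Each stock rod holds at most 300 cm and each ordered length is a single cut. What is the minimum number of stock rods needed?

11

Total = 280 + 260 + 250 + 240 + 230 + 230 + 220 + 220 + 200 + 200 + 170 = 2500 cm.
Lower bound: ⌈2500/300⌉ = 9 stock rods.
Also, 11 pieces each exceed 150 cm, and no two of those can share a stock rod, so at least 11 stock rods are needed.
A packing using 11 stock rods:
  stock rod 1: 280 = 280
  stock rod 2: 260 = 260
  stock rod 3: 250 = 250
  stock rod 4: 240 = 240
  stock rod 5: 230 = 230
  stock rod 6: 230 = 230
  stock rod 7: 220 = 220
  stock rod 8: 220 = 220
  stock rod 9: 200 = 200
  stock rod 10: 200 = 200
  stock rod 11: 170 = 170
This matches the lower bound, so 11 is optimal.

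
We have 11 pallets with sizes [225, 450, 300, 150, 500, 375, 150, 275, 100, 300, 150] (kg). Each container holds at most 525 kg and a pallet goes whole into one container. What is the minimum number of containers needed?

Total = 500 + 450 + 375 + 300 + 300 + 275 + 225 + 150 + 150 + 150 + 100 = 2975 kg.
Lower bound: ⌈2975/525⌉ = 6 containers.
A packing using 6 containers:
  container 1: 500 = 500
  container 2: 450 = 450
  container 3: 375 + 150 = 525
  container 4: 300 + 225 = 525
  container 5: 300 + 150 = 450
  container 6: 275 + 150 + 100 = 525
This matches the lower bound, so 6 is optimal.

6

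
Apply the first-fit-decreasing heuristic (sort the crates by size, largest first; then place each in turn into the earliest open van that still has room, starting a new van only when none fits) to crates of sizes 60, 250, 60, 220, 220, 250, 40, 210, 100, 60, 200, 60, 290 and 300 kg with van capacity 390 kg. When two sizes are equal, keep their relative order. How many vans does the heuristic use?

Sorted descending: 300, 290, 250, 250, 220, 220, 210, 200, 100, 60, 60, 60, 60, 40.
  300 → van 1 (new)  [load 300/390]
  290 → van 2 (new)  [load 290/390]
  250 → van 3 (new)  [load 250/390]
  250 → van 4 (new)  [load 250/390]
  220 → van 5 (new)  [load 220/390]
  220 → van 6 (new)  [load 220/390]
  210 → van 7 (new)  [load 210/390]
  200 → van 8 (new)  [load 200/390]
  100 → van 2  [load 390/390]
  60 → van 1  [load 360/390]
  60 → van 3  [load 310/390]
  60 → van 3  [load 370/390]
  60 → van 4  [load 310/390]
  40 → van 4  [load 350/390]
8 vans opened.

8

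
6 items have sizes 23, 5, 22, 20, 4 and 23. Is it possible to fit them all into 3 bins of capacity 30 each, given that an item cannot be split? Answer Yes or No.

No

Total = 97; ⌈97/30⌉ = 4.
At least 4 bins are required, but only 3 are allowed.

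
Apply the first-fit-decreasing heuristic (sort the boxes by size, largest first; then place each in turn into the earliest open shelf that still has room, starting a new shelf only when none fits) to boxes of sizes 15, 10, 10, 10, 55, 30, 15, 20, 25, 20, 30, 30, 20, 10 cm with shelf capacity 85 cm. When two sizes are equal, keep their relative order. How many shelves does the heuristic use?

4

Sorted descending: 55, 30, 30, 30, 25, 20, 20, 20, 15, 15, 10, 10, 10, 10.
  55 → shelf 1 (new)  [load 55/85]
  30 → shelf 1  [load 85/85]
  30 → shelf 2 (new)  [load 30/85]
  30 → shelf 2  [load 60/85]
  25 → shelf 2  [load 85/85]
  20 → shelf 3 (new)  [load 20/85]
  20 → shelf 3  [load 40/85]
  20 → shelf 3  [load 60/85]
  15 → shelf 3  [load 75/85]
  15 → shelf 4 (new)  [load 15/85]
  10 → shelf 3  [load 85/85]
  10 → shelf 4  [load 25/85]
  10 → shelf 4  [load 35/85]
  10 → shelf 4  [load 45/85]
4 shelves opened.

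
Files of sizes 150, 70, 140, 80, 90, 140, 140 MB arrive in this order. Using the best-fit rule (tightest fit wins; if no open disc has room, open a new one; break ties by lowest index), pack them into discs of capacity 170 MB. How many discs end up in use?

6

  150 → disc 1 (new)  [load 150/170]
  70 → disc 2 (new)  [load 70/170]
  140 → disc 3 (new)  [load 140/170]
  80 → disc 2  [load 150/170]
  90 → disc 4 (new)  [load 90/170]
  140 → disc 5 (new)  [load 140/170]
  140 → disc 6 (new)  [load 140/170]
6 discs opened.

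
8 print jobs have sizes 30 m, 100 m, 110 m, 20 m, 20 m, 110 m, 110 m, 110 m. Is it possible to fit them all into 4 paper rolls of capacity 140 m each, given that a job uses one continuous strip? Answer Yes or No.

Total = 610 m; ⌈610/140⌉ = 5.
At least 5 paper rolls are required, but only 4 are allowed.

No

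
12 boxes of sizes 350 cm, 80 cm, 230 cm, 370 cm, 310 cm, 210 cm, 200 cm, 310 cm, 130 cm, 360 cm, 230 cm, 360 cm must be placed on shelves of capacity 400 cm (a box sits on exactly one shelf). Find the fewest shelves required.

Total = 370 + 360 + 360 + 350 + 310 + 310 + 230 + 230 + 210 + 200 + 130 + 80 = 3140 cm.
Lower bound: ⌈3140/400⌉ = 8 shelves.
Also, 9 boxes each exceed 200 cm, and no two of those can share a shelf, so at least 9 shelves are needed.
A packing using 10 shelves:
  shelf 1: 370 = 370
  shelf 2: 360 = 360
  shelf 3: 360 = 360
  shelf 4: 350 = 350
  shelf 5: 310 + 80 = 390
  shelf 6: 310 = 310
  shelf 7: 230 + 130 = 360
  shelf 8: 230 = 230
  shelf 9: 210 = 210
  shelf 10: 200 = 200
No arrangement into 9 shelves stays within capacity, so 10 is optimal.

10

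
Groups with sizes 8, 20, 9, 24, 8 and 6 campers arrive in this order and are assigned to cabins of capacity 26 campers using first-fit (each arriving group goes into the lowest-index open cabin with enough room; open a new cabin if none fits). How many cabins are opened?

  8 → cabin 1 (new)  [load 8/26]
  20 → cabin 2 (new)  [load 20/26]
  9 → cabin 1  [load 17/26]
  24 → cabin 3 (new)  [load 24/26]
  8 → cabin 1  [load 25/26]
  6 → cabin 2  [load 26/26]
3 cabins opened.

3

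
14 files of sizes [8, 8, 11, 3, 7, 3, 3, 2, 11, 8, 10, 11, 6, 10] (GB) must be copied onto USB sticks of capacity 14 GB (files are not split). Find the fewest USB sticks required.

Total = 11 + 11 + 11 + 10 + 10 + 8 + 8 + 8 + 7 + 6 + 3 + 3 + 3 + 2 = 101 GB.
Lower bound: ⌈101/14⌉ = 8 USB sticks.
A packing using 9 USB sticks:
  USB stick 1: 11 + 3 = 14
  USB stick 2: 11 + 3 = 14
  USB stick 3: 11 + 3 = 14
  USB stick 4: 10 + 2 = 12
  USB stick 5: 10 = 10
  USB stick 6: 8 + 6 = 14
  USB stick 7: 8 = 8
  USB stick 8: 8 = 8
  USB stick 9: 7 = 7
No arrangement into 8 USB sticks stays within capacity, so 9 is optimal.

9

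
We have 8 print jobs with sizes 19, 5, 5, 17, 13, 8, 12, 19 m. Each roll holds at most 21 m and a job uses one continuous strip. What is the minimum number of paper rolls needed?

Total = 19 + 19 + 17 + 13 + 12 + 8 + 5 + 5 = 98 m.
Lower bound: ⌈98/21⌉ = 5 paper rolls.
A packing using 6 paper rolls:
  roll 1: 19 = 19
  roll 2: 19 = 19
  roll 3: 17 = 17
  roll 4: 13 + 8 = 21
  roll 5: 12 + 5 = 17
  roll 6: 5 = 5
No arrangement into 5 paper rolls stays within capacity, so 6 is optimal.

6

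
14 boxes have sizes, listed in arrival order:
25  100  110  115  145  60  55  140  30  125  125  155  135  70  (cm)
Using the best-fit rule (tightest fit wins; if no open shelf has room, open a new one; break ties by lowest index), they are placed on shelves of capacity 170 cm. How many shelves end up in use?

10

  25 → shelf 1 (new)  [load 25/170]
  100 → shelf 1  [load 125/170]
  110 → shelf 2 (new)  [load 110/170]
  115 → shelf 3 (new)  [load 115/170]
  145 → shelf 4 (new)  [load 145/170]
  60 → shelf 2  [load 170/170]
  55 → shelf 3  [load 170/170]
  140 → shelf 5 (new)  [load 140/170]
  30 → shelf 5  [load 170/170]
  125 → shelf 6 (new)  [load 125/170]
  125 → shelf 7 (new)  [load 125/170]
  155 → shelf 8 (new)  [load 155/170]
  135 → shelf 9 (new)  [load 135/170]
  70 → shelf 10 (new)  [load 70/170]
10 shelves opened.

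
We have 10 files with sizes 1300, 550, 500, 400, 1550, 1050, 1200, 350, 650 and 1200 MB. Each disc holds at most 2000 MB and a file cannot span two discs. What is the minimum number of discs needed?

5

Total = 1550 + 1300 + 1200 + 1200 + 1050 + 650 + 550 + 500 + 400 + 350 = 8750 MB.
Lower bound: ⌈8750/2000⌉ = 5 discs.
A packing using 5 discs:
  disc 1: 1550 + 400 = 1950
  disc 2: 1300 + 650 = 1950
  disc 3: 1200 + 550 = 1750
  disc 4: 1200 + 500 = 1700
  disc 5: 1050 + 350 = 1400
This matches the lower bound, so 5 is optimal.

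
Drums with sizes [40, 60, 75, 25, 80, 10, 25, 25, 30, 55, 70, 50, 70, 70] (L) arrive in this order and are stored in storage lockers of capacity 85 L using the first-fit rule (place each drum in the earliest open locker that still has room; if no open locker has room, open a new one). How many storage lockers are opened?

10

  40 → locker 1 (new)  [load 40/85]
  60 → locker 2 (new)  [load 60/85]
  75 → locker 3 (new)  [load 75/85]
  25 → locker 1  [load 65/85]
  80 → locker 4 (new)  [load 80/85]
  10 → locker 1  [load 75/85]
  25 → locker 2  [load 85/85]
  25 → locker 5 (new)  [load 25/85]
  30 → locker 5  [load 55/85]
  55 → locker 6 (new)  [load 55/85]
  70 → locker 7 (new)  [load 70/85]
  50 → locker 8 (new)  [load 50/85]
  70 → locker 9 (new)  [load 70/85]
  70 → locker 10 (new)  [load 70/85]
10 storage lockers opened.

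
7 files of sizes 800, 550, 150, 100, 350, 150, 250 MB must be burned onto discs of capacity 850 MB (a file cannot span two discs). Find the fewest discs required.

Total = 800 + 550 + 350 + 250 + 150 + 150 + 100 = 2350 MB.
Lower bound: ⌈2350/850⌉ = 3 discs.
A packing using 3 discs:
  disc 1: 800 = 800
  disc 2: 550 + 250 = 800
  disc 3: 350 + 150 + 150 + 100 = 750
This matches the lower bound, so 3 is optimal.

3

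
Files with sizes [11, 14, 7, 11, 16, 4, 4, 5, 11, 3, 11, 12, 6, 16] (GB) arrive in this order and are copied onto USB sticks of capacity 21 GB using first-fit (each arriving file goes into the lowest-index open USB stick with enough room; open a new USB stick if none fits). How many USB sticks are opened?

8

  11 → USB stick 1 (new)  [load 11/21]
  14 → USB stick 2 (new)  [load 14/21]
  7 → USB stick 1  [load 18/21]
  11 → USB stick 3 (new)  [load 11/21]
  16 → USB stick 4 (new)  [load 16/21]
  4 → USB stick 2  [load 18/21]
  4 → USB stick 3  [load 15/21]
  5 → USB stick 3  [load 20/21]
  11 → USB stick 5 (new)  [load 11/21]
  3 → USB stick 1  [load 21/21]
  11 → USB stick 6 (new)  [load 11/21]
  12 → USB stick 7 (new)  [load 12/21]
  6 → USB stick 5  [load 17/21]
  16 → USB stick 8 (new)  [load 16/21]
8 USB sticks opened.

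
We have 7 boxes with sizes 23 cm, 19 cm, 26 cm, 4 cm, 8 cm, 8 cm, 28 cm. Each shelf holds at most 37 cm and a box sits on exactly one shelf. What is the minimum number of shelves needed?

4

Total = 28 + 26 + 23 + 19 + 8 + 8 + 4 = 116 cm.
Lower bound: ⌈116/37⌉ = 4 shelves.
A packing using 4 shelves:
  shelf 1: 28 + 8 = 36
  shelf 2: 26 + 8 = 34
  shelf 3: 23 + 4 = 27
  shelf 4: 19 = 19
This matches the lower bound, so 4 is optimal.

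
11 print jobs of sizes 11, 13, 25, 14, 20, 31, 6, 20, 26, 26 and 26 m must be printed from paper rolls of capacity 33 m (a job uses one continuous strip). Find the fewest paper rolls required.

8

Total = 31 + 26 + 26 + 26 + 25 + 20 + 20 + 14 + 13 + 11 + 6 = 218 m.
Lower bound: ⌈218/33⌉ = 7 paper rolls.
A packing using 8 paper rolls:
  roll 1: 31 = 31
  roll 2: 26 + 6 = 32
  roll 3: 26 = 26
  roll 4: 26 = 26
  roll 5: 25 = 25
  roll 6: 20 + 13 = 33
  roll 7: 20 + 11 = 31
  roll 8: 14 = 14
No arrangement into 7 paper rolls stays within capacity, so 8 is optimal.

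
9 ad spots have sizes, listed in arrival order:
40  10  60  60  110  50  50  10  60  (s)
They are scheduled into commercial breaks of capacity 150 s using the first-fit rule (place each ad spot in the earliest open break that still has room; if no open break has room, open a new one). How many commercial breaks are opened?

4

  40 → break 1 (new)  [load 40/150]
  10 → break 1  [load 50/150]
  60 → break 1  [load 110/150]
  60 → break 2 (new)  [load 60/150]
  110 → break 3 (new)  [load 110/150]
  50 → break 2  [load 110/150]
  50 → break 4 (new)  [load 50/150]
  10 → break 1  [load 120/150]
  60 → break 4  [load 110/150]
4 commercial breaks opened.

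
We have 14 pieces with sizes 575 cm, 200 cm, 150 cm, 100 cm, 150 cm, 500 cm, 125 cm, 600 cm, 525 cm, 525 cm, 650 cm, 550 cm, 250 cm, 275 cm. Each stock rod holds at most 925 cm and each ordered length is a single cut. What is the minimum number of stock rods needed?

7

Total = 650 + 600 + 575 + 550 + 525 + 525 + 500 + 275 + 250 + 200 + 150 + 150 + 125 + 100 = 5175 cm.
Lower bound: ⌈5175/925⌉ = 6 stock rods.
Also, 7 pieces each exceed 925/2 cm, and no two of those can share a stock rod, so at least 7 stock rods are needed.
A packing using 7 stock rods:
  stock rod 1: 650 + 275 = 925
  stock rod 2: 600 + 250 = 850
  stock rod 3: 575 + 200 + 150 = 925
  stock rod 4: 550 + 150 + 125 + 100 = 925
  stock rod 5: 525 = 525
  stock rod 6: 525 = 525
  stock rod 7: 500 = 500
This matches the lower bound, so 7 is optimal.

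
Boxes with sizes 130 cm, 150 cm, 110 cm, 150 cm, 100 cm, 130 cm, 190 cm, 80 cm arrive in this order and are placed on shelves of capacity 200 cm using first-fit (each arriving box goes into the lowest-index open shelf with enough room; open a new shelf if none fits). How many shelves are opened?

  130 → shelf 1 (new)  [load 130/200]
  150 → shelf 2 (new)  [load 150/200]
  110 → shelf 3 (new)  [load 110/200]
  150 → shelf 4 (new)  [load 150/200]
  100 → shelf 5 (new)  [load 100/200]
  130 → shelf 6 (new)  [load 130/200]
  190 → shelf 7 (new)  [load 190/200]
  80 → shelf 3  [load 190/200]
7 shelves opened.

7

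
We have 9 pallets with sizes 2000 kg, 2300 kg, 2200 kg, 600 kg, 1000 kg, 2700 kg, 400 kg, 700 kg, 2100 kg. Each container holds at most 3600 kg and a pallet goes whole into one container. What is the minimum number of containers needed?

Total = 2700 + 2300 + 2200 + 2100 + 2000 + 1000 + 700 + 600 + 400 = 14000 kg.
Lower bound: ⌈14000/3600⌉ = 4 containers.
Also, 5 pallets each exceed 1800 kg, and no two of those can share a container, so at least 5 containers are needed.
A packing using 5 containers:
  container 1: 2700 + 700 = 3400
  container 2: 2300 + 1000 = 3300
  container 3: 2200 + 600 + 400 = 3200
  container 4: 2100 = 2100
  container 5: 2000 = 2000
This matches the lower bound, so 5 is optimal.

5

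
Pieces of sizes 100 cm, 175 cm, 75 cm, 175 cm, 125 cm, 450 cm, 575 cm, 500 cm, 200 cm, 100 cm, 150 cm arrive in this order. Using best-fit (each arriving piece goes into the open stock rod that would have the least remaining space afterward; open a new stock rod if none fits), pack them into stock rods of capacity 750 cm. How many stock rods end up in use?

  100 → stock rod 1 (new)  [load 100/750]
  175 → stock rod 1  [load 275/750]
  75 → stock rod 1  [load 350/750]
  175 → stock rod 1  [load 525/750]
  125 → stock rod 1  [load 650/750]
  450 → stock rod 2 (new)  [load 450/750]
  575 → stock rod 3 (new)  [load 575/750]
  500 → stock rod 4 (new)  [load 500/750]
  200 → stock rod 4  [load 700/750]
  100 → stock rod 1  [load 750/750]
  150 → stock rod 3  [load 725/750]
4 stock rods opened.

4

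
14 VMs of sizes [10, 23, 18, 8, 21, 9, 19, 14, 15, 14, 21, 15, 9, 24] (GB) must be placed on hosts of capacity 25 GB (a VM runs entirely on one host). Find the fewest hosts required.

10

Total = 24 + 23 + 21 + 21 + 19 + 18 + 15 + 15 + 14 + 14 + 10 + 9 + 9 + 8 = 220 GB.
Lower bound: ⌈220/25⌉ = 9 hosts.
Also, 10 VMs each exceed 25/2 GB, and no two of those can share a host, so at least 10 hosts are needed.
A packing using 10 hosts:
  host 1: 24 = 24
  host 2: 23 = 23
  host 3: 21 = 21
  host 4: 21 = 21
  host 5: 19 = 19
  host 6: 18 = 18
  host 7: 15 + 10 = 25
  host 8: 15 + 9 = 24
  host 9: 14 + 9 = 23
  host 10: 14 + 8 = 22
This matches the lower bound, so 10 is optimal.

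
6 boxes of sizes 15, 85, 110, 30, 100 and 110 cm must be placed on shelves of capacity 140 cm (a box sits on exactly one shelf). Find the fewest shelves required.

4

Total = 110 + 110 + 100 + 85 + 30 + 15 = 450 cm.
Lower bound: ⌈450/140⌉ = 4 shelves.
A packing using 4 shelves:
  shelf 1: 110 + 30 = 140
  shelf 2: 110 + 15 = 125
  shelf 3: 100 = 100
  shelf 4: 85 = 85
This matches the lower bound, so 4 is optimal.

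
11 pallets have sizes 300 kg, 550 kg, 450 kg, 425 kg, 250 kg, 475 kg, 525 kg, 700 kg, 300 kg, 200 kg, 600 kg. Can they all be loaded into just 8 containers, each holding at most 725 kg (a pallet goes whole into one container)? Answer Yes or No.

Yes

A valid assignment using 8 containers:
  container 1: 700 = 700
  container 2: 600 = 600
  container 3: 550 = 550
  container 4: 525 + 200 = 725
  container 5: 475 + 250 = 725
  container 6: 450 = 450
  container 7: 425 + 300 = 725
  container 8: 300 = 300
Every load is within 725 kg, so 8 containers suffice.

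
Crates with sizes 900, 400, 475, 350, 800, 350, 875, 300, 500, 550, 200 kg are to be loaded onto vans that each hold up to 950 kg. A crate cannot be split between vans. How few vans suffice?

7

Total = 900 + 875 + 800 + 550 + 500 + 475 + 400 + 350 + 350 + 300 + 200 = 5700 kg.
Lower bound: ⌈5700/950⌉ = 6 vans.
A packing using 7 vans:
  van 1: 900 = 900
  van 2: 875 = 875
  van 3: 800 = 800
  van 4: 550 + 400 = 950
  van 5: 500 + 350 = 850
  van 6: 475 + 350 = 825
  van 7: 300 + 200 = 500
No arrangement into 6 vans stays within capacity, so 7 is optimal.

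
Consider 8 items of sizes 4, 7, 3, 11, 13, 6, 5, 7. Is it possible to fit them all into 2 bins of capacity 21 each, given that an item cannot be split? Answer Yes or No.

Total = 56; ⌈56/21⌉ = 3.
At least 3 bins are required, but only 2 are allowed.

No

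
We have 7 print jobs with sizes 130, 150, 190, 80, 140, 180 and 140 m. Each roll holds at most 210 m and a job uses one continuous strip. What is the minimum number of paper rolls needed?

Total = 190 + 180 + 150 + 140 + 140 + 130 + 80 = 1010 m.
Lower bound: ⌈1010/210⌉ = 5 paper rolls.
Also, 6 print jobs each exceed 105 m, and no two of those can share a roll, so at least 6 paper rolls are needed.
A packing using 6 paper rolls:
  roll 1: 190 = 190
  roll 2: 180 = 180
  roll 3: 150 = 150
  roll 4: 140 = 140
  roll 5: 140 = 140
  roll 6: 130 + 80 = 210
This matches the lower bound, so 6 is optimal.

6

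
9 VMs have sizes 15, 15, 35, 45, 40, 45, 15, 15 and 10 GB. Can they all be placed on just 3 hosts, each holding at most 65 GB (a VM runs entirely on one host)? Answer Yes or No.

No

Total = 235 GB; ⌈235/65⌉ = 4.
At least 4 hosts are required, but only 3 are allowed.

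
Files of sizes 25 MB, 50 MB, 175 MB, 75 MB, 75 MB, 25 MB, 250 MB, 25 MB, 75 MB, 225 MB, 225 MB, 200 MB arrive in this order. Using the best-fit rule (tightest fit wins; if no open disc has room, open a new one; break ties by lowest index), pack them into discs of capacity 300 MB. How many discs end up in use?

  25 → disc 1 (new)  [load 25/300]
  50 → disc 1  [load 75/300]
  175 → disc 1  [load 250/300]
  75 → disc 2 (new)  [load 75/300]
  75 → disc 2  [load 150/300]
  25 → disc 1  [load 275/300]
  250 → disc 3 (new)  [load 250/300]
  25 → disc 1  [load 300/300]
  75 → disc 2  [load 225/300]
  225 → disc 4 (new)  [load 225/300]
  225 → disc 5 (new)  [load 225/300]
  200 → disc 6 (new)  [load 200/300]
6 discs opened.

6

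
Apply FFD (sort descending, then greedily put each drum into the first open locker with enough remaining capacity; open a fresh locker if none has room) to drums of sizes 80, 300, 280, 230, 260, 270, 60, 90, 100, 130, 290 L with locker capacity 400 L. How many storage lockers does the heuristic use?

Sorted descending: 300, 290, 280, 270, 260, 230, 130, 100, 90, 80, 60.
  300 → locker 1 (new)  [load 300/400]
  290 → locker 2 (new)  [load 290/400]
  280 → locker 3 (new)  [load 280/400]
  270 → locker 4 (new)  [load 270/400]
  260 → locker 5 (new)  [load 260/400]
  230 → locker 6 (new)  [load 230/400]
  130 → locker 4  [load 400/400]
  100 → locker 1  [load 400/400]
  90 → locker 2  [load 380/400]
  80 → locker 3  [load 360/400]
  60 → locker 5  [load 320/400]
6 storage lockers opened.

6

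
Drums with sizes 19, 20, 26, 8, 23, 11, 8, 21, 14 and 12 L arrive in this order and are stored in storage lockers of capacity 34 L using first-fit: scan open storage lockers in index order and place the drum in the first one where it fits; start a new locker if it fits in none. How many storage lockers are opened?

  19 → locker 1 (new)  [load 19/34]
  20 → locker 2 (new)  [load 20/34]
  26 → locker 3 (new)  [load 26/34]
  8 → locker 1  [load 27/34]
  23 → locker 4 (new)  [load 23/34]
  11 → locker 2  [load 31/34]
  8 → locker 3  [load 34/34]
  21 → locker 5 (new)  [load 21/34]
  14 → locker 6 (new)  [load 14/34]
  12 → locker 5  [load 33/34]
6 storage lockers opened.

6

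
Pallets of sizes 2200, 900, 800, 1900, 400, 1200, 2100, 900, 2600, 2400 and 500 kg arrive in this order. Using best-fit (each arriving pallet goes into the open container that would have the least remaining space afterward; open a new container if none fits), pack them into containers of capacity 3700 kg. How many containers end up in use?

  2200 → container 1 (new)  [load 2200/3700]
  900 → container 1  [load 3100/3700]
  800 → container 2 (new)  [load 800/3700]
  1900 → container 2  [load 2700/3700]
  400 → container 1  [load 3500/3700]
  1200 → container 3 (new)  [load 1200/3700]
  2100 → container 3  [load 3300/3700]
  900 → container 2  [load 3600/3700]
  2600 → container 4 (new)  [load 2600/3700]
  2400 → container 5 (new)  [load 2400/3700]
  500 → container 4  [load 3100/3700]
5 containers opened.

5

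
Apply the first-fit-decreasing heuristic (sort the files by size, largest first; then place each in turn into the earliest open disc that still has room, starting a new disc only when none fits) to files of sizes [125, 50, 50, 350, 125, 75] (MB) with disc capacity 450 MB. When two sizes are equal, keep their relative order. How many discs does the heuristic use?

Sorted descending: 350, 125, 125, 75, 50, 50.
  350 → disc 1 (new)  [load 350/450]
  125 → disc 2 (new)  [load 125/450]
  125 → disc 2  [load 250/450]
  75 → disc 1  [load 425/450]
  50 → disc 2  [load 300/450]
  50 → disc 2  [load 350/450]
2 discs opened.

2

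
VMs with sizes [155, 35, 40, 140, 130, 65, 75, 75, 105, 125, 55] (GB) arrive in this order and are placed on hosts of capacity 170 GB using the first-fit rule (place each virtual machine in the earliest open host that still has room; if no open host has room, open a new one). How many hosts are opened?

  155 → host 1 (new)  [load 155/170]
  35 → host 2 (new)  [load 35/170]
  40 → host 2  [load 75/170]
  140 → host 3 (new)  [load 140/170]
  130 → host 4 (new)  [load 130/170]
  65 → host 2  [load 140/170]
  75 → host 5 (new)  [load 75/170]
  75 → host 5  [load 150/170]
  105 → host 6 (new)  [load 105/170]
  125 → host 7 (new)  [load 125/170]
  55 → host 6  [load 160/170]
7 hosts opened.

7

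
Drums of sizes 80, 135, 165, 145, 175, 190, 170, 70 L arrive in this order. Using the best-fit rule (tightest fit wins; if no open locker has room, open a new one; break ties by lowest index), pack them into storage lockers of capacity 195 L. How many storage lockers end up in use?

  80 → locker 1 (new)  [load 80/195]
  135 → locker 2 (new)  [load 135/195]
  165 → locker 3 (new)  [load 165/195]
  145 → locker 4 (new)  [load 145/195]
  175 → locker 5 (new)  [load 175/195]
  190 → locker 6 (new)  [load 190/195]
  170 → locker 7 (new)  [load 170/195]
  70 → locker 1  [load 150/195]
7 storage lockers opened.

7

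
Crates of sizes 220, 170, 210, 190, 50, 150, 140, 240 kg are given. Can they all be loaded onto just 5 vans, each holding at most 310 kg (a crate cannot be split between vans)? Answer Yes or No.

Total = 1370 kg; ⌈1370/310⌉ = 5.
The bound of 5 does not rule out 5, but exhaustive search shows no assignment into 5 vans of capacity 310 kg exists — the minimum is 6.

No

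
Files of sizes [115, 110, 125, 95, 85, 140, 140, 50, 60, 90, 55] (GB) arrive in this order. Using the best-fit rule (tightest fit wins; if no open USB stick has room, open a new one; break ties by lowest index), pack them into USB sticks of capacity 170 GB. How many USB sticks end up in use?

  115 → USB stick 1 (new)  [load 115/170]
  110 → USB stick 2 (new)  [load 110/170]
  125 → USB stick 3 (new)  [load 125/170]
  95 → USB stick 4 (new)  [load 95/170]
  85 → USB stick 5 (new)  [load 85/170]
  140 → USB stick 6 (new)  [load 140/170]
  140 → USB stick 7 (new)  [load 140/170]
  50 → USB stick 1  [load 165/170]
  60 → USB stick 2  [load 170/170]
  90 → USB stick 8 (new)  [load 90/170]
  55 → USB stick 4  [load 150/170]
8 USB sticks opened.

8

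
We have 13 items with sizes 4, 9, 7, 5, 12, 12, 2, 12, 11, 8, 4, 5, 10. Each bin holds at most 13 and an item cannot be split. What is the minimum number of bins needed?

Total = 12 + 12 + 12 + 11 + 10 + 9 + 8 + 7 + 5 + 5 + 4 + 4 + 2 = 101.
Lower bound: ⌈101/13⌉ = 8 bins.
A packing using 9 bins:
  bin 1: 12 = 12
  bin 2: 12 = 12
  bin 3: 12 = 12
  bin 4: 11 + 2 = 13
  bin 5: 10 = 10
  bin 6: 9 + 4 = 13
  bin 7: 8 + 5 = 13
  bin 8: 7 + 5 = 12
  bin 9: 4 = 4
No arrangement into 8 bins stays within capacity, so 9 is optimal.

9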